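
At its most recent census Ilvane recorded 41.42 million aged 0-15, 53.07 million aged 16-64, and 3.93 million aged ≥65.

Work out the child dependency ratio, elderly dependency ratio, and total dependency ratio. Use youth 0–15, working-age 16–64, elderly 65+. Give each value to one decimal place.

Youth dependency ratio: 78.0
Old-age dependency ratio: 7.4
Total dependency ratio: 85.5

Youth dependency ratio = 41.42 / 53.07 × 100 = 78.0
Old-age dependency ratio = 3.93 / 53.07 × 100 = 7.4
Total dependency ratio = (41.42 + 3.93) / 53.07 × 100 = 45.35 / 53.07 × 100 = 85.5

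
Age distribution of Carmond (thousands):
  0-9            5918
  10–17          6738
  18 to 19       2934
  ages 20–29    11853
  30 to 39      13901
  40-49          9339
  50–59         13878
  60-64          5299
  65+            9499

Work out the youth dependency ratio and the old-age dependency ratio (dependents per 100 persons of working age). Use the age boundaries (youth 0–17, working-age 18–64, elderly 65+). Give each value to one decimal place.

Youth dependency ratio: 22.1
Old-age dependency ratio: 16.6

0–17: 5918 + 6738 = 12656
18–64: 2934 + 11853 + 13901 + 9339 + 13878 + 5299 = 57204
65+: 9499
Youth dependency ratio = 12656 / 57204 × 100 = 22.1
Old-age dependency ratio = 9499 / 57204 × 100 = 16.6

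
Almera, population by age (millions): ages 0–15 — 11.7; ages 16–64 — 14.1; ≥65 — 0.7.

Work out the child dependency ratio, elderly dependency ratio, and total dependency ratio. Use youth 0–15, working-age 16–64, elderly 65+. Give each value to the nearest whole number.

Youth dependency ratio: 83
Old-age dependency ratio: 5
Total dependency ratio: 88

Youth dependency ratio = 11.7 / 14.1 × 100 = 83
Old-age dependency ratio = 0.7 / 14.1 × 100 = 5
Total dependency ratio = (11.7 + 0.7) / 14.1 × 100 = 12.4 / 14.1 × 100 = 88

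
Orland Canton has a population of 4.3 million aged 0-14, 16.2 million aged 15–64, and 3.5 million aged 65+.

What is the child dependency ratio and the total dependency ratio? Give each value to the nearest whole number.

Youth dependency ratio: 27
Total dependency ratio: 48

Youth dependency ratio = 4.3 / 16.2 × 100 = 27
Total dependency ratio = (4.3 + 3.5) / 16.2 × 100 = 7.8 / 16.2 × 100 = 48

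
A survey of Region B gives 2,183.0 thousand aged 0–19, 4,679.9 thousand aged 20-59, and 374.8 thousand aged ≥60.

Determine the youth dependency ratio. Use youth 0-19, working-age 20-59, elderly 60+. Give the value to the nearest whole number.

Youth dependency ratio = 2,183.0 / 4,679.9 × 100 = 47

Youth dependency ratio: 47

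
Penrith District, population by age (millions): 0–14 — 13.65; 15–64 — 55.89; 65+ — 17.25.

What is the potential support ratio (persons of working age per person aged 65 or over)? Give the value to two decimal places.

Potential support ratio = 55.89 / 17.25 = 3.24

Potential support ratio: 3.24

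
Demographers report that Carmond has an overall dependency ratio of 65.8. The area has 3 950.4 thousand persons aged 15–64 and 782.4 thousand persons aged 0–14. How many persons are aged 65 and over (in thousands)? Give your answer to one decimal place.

Total dependency ratio = (youth + elderly) / working-age × 100
65.8 = (782.4 + E) / 3 950.4 × 100
⇒ 1 817.0

Aged 65 and over: 1 817.0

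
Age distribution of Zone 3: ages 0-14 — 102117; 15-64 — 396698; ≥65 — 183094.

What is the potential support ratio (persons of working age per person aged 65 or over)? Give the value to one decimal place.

Potential support ratio: 2.2

Potential support ratio = 396698 / 183094 = 2.2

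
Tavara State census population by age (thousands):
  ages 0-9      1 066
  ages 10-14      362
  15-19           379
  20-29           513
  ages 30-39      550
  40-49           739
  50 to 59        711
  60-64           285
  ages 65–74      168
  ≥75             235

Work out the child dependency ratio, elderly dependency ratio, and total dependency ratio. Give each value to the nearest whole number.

0–14: 1 066 + 362 = 1 428
15–64: 379 + 513 + 550 + 739 + 711 + 285 = 3 177
65+: 168 + 235 = 403
Youth dependency ratio = 1 428 / 3 177 × 100 = 45
Old-age dependency ratio = 403 / 3 177 × 100 = 13
Total dependency ratio = (1 428 + 403) / 3 177 × 100 = 1 831 / 3 177 × 100 = 58

Youth dependency ratio: 45
Old-age dependency ratio: 13
Total dependency ratio: 58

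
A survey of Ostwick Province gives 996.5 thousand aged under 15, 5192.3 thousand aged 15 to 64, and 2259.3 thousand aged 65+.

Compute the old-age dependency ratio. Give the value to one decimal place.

Old-age dependency ratio: 43.5

Old-age dependency ratio = 2259.3 / 5192.3 × 100 = 43.5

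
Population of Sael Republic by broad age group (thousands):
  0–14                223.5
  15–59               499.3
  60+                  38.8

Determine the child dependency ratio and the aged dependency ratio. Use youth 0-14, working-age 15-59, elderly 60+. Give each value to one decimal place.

Youth dependency ratio: 44.8
Old-age dependency ratio: 7.8

Youth dependency ratio = 223.5 / 499.3 × 100 = 44.8
Old-age dependency ratio = 38.8 / 499.3 × 100 = 7.8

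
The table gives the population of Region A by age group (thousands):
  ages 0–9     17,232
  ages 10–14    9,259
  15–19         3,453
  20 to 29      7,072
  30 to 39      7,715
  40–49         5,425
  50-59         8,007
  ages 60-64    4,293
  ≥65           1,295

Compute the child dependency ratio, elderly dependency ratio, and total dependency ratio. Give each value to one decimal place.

Youth dependency ratio: 73.7
Old-age dependency ratio: 3.6
Total dependency ratio: 77.3

0–14: 17,232 + 9,259 = 26,491
15–64: 3,453 + 7,072 + 7,715 + 5,425 + 8,007 + 4,293 = 35,965
65+: 1,295
Youth dependency ratio = 26,491 / 35,965 × 100 = 73.7
Old-age dependency ratio = 1,295 / 35,965 × 100 = 3.6
Total dependency ratio = (26,491 + 1,295) / 35,965 × 100 = 27,786 / 35,965 × 100 = 77.3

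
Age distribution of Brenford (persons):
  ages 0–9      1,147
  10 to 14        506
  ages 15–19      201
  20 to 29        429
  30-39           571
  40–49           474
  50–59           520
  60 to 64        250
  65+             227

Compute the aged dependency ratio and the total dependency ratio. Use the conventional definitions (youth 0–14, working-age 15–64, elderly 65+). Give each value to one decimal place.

Old-age dependency ratio: 9.3
Total dependency ratio: 76.9

0–14: 1,147 + 506 = 1,653
15–64: 201 + 429 + 571 + 474 + 520 + 250 = 2,445
65+: 227
Old-age dependency ratio = 227 / 2,445 × 100 = 9.3
Total dependency ratio = (1,653 + 227) / 2,445 × 100 = 1,880 / 2,445 × 100 = 76.9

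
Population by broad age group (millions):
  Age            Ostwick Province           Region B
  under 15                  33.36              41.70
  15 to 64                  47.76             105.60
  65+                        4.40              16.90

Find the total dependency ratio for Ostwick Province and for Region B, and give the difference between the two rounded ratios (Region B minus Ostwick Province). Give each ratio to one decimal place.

Ostwick Province: (33.36 + 4.40) / 47.76 × 100 = 37.76 / 47.76 × 100 = 79.1
Region B: (41.70 + 16.90) / 105.60 × 100 = 58.60 / 105.60 × 100 = 55.5

Ostwick Province: 79.1
Region B: 55.5
Difference: -23.6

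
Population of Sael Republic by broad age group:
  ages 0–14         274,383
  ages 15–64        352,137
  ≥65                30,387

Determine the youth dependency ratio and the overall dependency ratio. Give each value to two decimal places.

Youth dependency ratio = 274,383 / 352,137 × 100 = 77.92
Total dependency ratio = (274,383 + 30,387) / 352,137 × 100 = 304,770 / 352,137 × 100 = 86.55

Youth dependency ratio: 77.92
Total dependency ratio: 86.55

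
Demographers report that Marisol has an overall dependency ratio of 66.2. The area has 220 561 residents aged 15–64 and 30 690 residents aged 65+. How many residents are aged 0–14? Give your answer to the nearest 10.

Total dependency ratio = (youth + elderly) / working-age × 100
66.2 = (Y + 30 690) / 220 561 × 100
⇒ 115 320

Aged 0–14: 115 320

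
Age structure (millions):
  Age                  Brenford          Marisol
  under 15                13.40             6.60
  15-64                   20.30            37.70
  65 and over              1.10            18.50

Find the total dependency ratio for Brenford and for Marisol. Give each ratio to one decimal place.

Brenford: 71.4
Marisol: 66.6

Brenford: (13.40 + 1.10) / 20.30 × 100 = 14.50 / 20.30 × 100 = 71.4
Marisol: (6.60 + 18.50) / 37.70 × 100 = 25.10 / 37.70 × 100 = 66.6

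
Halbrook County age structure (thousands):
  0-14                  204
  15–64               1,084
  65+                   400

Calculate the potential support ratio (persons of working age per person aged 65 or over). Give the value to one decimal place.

Potential support ratio = 1,084 / 400 = 2.7

Potential support ratio: 2.7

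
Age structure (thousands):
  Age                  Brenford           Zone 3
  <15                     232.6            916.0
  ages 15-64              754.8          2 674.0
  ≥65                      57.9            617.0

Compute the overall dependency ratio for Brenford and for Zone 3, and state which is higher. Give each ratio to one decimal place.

Brenford: 38.5
Zone 3: 57.3
Higher: Zone 3

Brenford: (232.6 + 57.9) / 754.8 × 100 = 290.5 / 754.8 × 100 = 38.5
Zone 3: (916.0 + 617.0) / 2 674.0 × 100 = 1 533.0 / 2 674.0 × 100 = 57.3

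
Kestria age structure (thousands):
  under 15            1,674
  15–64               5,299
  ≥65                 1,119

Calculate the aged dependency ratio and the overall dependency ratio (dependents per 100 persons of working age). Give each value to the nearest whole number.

Old-age dependency ratio = 1,119 / 5,299 × 100 = 21
Total dependency ratio = (1,674 + 1,119) / 5,299 × 100 = 2,793 / 5,299 × 100 = 53

Old-age dependency ratio: 21
Total dependency ratio: 53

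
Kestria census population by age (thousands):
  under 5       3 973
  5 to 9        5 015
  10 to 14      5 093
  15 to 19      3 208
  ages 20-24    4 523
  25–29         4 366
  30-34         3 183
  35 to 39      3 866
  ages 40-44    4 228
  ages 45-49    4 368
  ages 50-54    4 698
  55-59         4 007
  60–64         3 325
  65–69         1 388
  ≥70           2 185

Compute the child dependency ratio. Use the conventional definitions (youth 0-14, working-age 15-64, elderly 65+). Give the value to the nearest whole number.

Youth dependency ratio: 35

0–14: 3 973 + 5 015 + 5 093 = 14 081
15–64: 3 208 + 4 523 + 4 366 + 3 183 + 3 866 + 4 228 + 4 368 + 4 698 + 4 007 + 3 325 = 39 772
65+: 1 388 + 2 185 = 3 573
Youth dependency ratio = 14 081 / 39 772 × 100 = 35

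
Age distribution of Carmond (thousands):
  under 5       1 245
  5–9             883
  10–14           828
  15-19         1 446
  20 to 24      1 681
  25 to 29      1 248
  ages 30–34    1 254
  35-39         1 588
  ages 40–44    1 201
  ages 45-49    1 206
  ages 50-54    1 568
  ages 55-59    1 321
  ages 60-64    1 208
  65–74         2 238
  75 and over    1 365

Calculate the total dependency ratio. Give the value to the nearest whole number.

0–14: 1 245 + 883 + 828 = 2 956
15–64: 1 446 + 1 681 + 1 248 + 1 254 + 1 588 + 1 201 + 1 206 + 1 568 + 1 321 + 1 208 = 13 721
65+: 2 238 + 1 365 = 3 603
Total dependency ratio = (2 956 + 3 603) / 13 721 × 100 = 6 559 / 13 721 × 100 = 48

Total dependency ratio: 48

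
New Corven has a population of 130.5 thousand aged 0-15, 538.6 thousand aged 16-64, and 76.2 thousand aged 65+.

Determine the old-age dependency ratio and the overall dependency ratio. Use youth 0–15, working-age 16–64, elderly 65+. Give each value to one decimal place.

Old-age dependency ratio = 76.2 / 538.6 × 100 = 14.1
Total dependency ratio = (130.5 + 76.2) / 538.6 × 100 = 206.7 / 538.6 × 100 = 38.4

Old-age dependency ratio: 14.1
Total dependency ratio: 38.4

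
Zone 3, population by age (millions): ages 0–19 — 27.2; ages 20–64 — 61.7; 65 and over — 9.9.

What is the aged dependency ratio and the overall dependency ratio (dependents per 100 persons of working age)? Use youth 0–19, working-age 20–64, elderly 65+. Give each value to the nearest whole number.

Old-age dependency ratio = 9.9 / 61.7 × 100 = 16
Total dependency ratio = (27.2 + 9.9) / 61.7 × 100 = 37.1 / 61.7 × 100 = 60

Old-age dependency ratio: 16
Total dependency ratio: 60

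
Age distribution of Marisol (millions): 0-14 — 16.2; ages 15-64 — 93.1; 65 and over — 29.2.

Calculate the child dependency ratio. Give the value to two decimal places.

Youth dependency ratio = 16.2 / 93.1 × 100 = 17.40

Youth dependency ratio: 17.40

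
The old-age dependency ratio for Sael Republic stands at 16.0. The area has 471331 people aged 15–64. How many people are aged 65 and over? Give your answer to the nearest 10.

Old-age dependency ratio = elderly / working-age × 100
16.0 = E / 471331 × 100
⇒ 75410

Aged 65 and over: 75410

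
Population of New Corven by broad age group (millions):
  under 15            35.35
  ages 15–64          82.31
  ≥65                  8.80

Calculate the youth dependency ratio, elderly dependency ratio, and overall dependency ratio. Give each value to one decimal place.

Youth dependency ratio = 35.35 / 82.31 × 100 = 42.9
Old-age dependency ratio = 8.80 / 82.31 × 100 = 10.7
Total dependency ratio = (35.35 + 8.80) / 82.31 × 100 = 44.15 / 82.31 × 100 = 53.6

Youth dependency ratio: 42.9
Old-age dependency ratio: 10.7
Total dependency ratio: 53.6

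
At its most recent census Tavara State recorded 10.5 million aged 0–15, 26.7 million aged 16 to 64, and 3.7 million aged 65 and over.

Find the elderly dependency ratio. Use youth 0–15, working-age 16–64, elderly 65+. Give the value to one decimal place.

Old-age dependency ratio = 3.7 / 26.7 × 100 = 13.9

Old-age dependency ratio: 13.9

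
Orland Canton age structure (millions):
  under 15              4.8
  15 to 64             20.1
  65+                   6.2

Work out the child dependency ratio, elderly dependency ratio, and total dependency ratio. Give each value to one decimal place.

Youth dependency ratio: 23.9
Old-age dependency ratio: 30.8
Total dependency ratio: 54.7

Youth dependency ratio = 4.8 / 20.1 × 100 = 23.9
Old-age dependency ratio = 6.2 / 20.1 × 100 = 30.8
Total dependency ratio = (4.8 + 6.2) / 20.1 × 100 = 11.0 / 20.1 × 100 = 54.7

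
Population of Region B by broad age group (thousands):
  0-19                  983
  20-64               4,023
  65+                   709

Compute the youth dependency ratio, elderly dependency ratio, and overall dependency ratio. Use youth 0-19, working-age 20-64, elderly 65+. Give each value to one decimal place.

Youth dependency ratio: 24.4
Old-age dependency ratio: 17.6
Total dependency ratio: 42.1

Youth dependency ratio = 983 / 4,023 × 100 = 24.4
Old-age dependency ratio = 709 / 4,023 × 100 = 17.6
Total dependency ratio = (983 + 709) / 4,023 × 100 = 1,692 / 4,023 × 100 = 42.1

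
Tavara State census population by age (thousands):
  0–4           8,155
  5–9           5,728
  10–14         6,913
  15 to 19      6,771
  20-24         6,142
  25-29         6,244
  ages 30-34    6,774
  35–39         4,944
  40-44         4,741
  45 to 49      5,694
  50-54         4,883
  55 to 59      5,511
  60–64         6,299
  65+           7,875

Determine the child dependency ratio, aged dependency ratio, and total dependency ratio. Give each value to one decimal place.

Youth dependency ratio: 35.9
Old-age dependency ratio: 13.6
Total dependency ratio: 49.4

0–14: 8,155 + 5,728 + 6,913 = 20,796
15–64: 6,771 + 6,142 + 6,244 + 6,774 + 4,944 + 4,741 + 5,694 + 4,883 + 5,511 + 6,299 = 58,003
65+: 7,875
Youth dependency ratio = 20,796 / 58,003 × 100 = 35.9
Old-age dependency ratio = 7,875 / 58,003 × 100 = 13.6
Total dependency ratio = (20,796 + 7,875) / 58,003 × 100 = 28,671 / 58,003 × 100 = 49.4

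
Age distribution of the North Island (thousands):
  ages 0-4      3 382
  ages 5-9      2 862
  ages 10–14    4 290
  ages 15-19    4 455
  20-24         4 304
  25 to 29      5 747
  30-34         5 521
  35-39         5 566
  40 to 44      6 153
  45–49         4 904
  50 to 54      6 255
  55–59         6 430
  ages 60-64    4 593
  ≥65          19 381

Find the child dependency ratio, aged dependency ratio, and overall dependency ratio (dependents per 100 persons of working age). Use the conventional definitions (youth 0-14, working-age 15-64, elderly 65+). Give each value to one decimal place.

Youth dependency ratio: 19.5
Old-age dependency ratio: 35.9
Total dependency ratio: 55.5

0–14: 3 382 + 2 862 + 4 290 = 10 534
15–64: 4 455 + 4 304 + 5 747 + 5 521 + 5 566 + 6 153 + 4 904 + 6 255 + 6 430 + 4 593 = 53 928
65+: 19 381
Youth dependency ratio = 10 534 / 53 928 × 100 = 19.5
Old-age dependency ratio = 19 381 / 53 928 × 100 = 35.9
Total dependency ratio = (10 534 + 19 381) / 53 928 × 100 = 29 915 / 53 928 × 100 = 55.5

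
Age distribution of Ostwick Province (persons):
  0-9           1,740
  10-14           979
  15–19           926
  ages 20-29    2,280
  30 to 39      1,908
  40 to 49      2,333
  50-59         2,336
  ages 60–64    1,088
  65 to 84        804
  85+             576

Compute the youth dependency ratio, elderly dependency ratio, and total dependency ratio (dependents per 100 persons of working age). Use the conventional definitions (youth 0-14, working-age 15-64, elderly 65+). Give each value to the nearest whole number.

0–14: 1,740 + 979 = 2,719
15–64: 926 + 2,280 + 1,908 + 2,333 + 2,336 + 1,088 = 10,871
65+: 804 + 576 = 1,380
Youth dependency ratio = 2,719 / 10,871 × 100 = 25
Old-age dependency ratio = 1,380 / 10,871 × 100 = 13
Total dependency ratio = (2,719 + 1,380) / 10,871 × 100 = 4,099 / 10,871 × 100 = 38

Youth dependency ratio: 25
Old-age dependency ratio: 13
Total dependency ratio: 38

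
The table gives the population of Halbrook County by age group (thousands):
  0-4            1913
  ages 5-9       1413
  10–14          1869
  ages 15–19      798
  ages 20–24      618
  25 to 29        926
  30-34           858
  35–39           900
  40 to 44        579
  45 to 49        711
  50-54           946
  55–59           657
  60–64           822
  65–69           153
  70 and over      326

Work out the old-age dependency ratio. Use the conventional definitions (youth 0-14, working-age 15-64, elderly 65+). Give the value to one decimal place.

0–14: 1913 + 1413 + 1869 = 5195
15–64: 798 + 618 + 926 + 858 + 900 + 579 + 711 + 946 + 657 + 822 = 7815
65+: 153 + 326 = 479
Old-age dependency ratio = 479 / 7815 × 100 = 6.1

Old-age dependency ratio: 6.1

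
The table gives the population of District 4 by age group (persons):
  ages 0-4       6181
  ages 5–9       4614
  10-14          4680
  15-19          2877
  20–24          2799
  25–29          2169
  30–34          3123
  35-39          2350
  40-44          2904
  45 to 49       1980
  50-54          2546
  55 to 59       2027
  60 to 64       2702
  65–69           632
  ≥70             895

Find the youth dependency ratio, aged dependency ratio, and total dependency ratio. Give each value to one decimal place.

Youth dependency ratio: 60.7
Old-age dependency ratio: 6.0
Total dependency ratio: 66.7

0–14: 6181 + 4614 + 4680 = 15475
15–64: 2877 + 2799 + 2169 + 3123 + 2350 + 2904 + 1980 + 2546 + 2027 + 2702 = 25477
65+: 632 + 895 = 1527
Youth dependency ratio = 15475 / 25477 × 100 = 60.7
Old-age dependency ratio = 1527 / 25477 × 100 = 6.0
Total dependency ratio = (15475 + 1527) / 25477 × 100 = 17002 / 25477 × 100 = 66.7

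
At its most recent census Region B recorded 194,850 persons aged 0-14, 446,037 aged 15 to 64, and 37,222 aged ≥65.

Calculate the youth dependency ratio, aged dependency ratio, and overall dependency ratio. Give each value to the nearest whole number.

Youth dependency ratio: 44
Old-age dependency ratio: 8
Total dependency ratio: 52

Youth dependency ratio = 194,850 / 446,037 × 100 = 44
Old-age dependency ratio = 37,222 / 446,037 × 100 = 8
Total dependency ratio = (194,850 + 37,222) / 446,037 × 100 = 232,072 / 446,037 × 100 = 52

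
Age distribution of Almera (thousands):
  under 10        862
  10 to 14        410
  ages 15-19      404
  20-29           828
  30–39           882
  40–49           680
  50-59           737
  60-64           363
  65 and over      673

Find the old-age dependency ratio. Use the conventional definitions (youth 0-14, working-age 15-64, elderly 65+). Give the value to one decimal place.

Old-age dependency ratio: 17.3

0–14: 862 + 410 = 1 272
15–64: 404 + 828 + 882 + 680 + 737 + 363 = 3 894
65+: 673
Old-age dependency ratio = 673 / 3 894 × 100 = 17.3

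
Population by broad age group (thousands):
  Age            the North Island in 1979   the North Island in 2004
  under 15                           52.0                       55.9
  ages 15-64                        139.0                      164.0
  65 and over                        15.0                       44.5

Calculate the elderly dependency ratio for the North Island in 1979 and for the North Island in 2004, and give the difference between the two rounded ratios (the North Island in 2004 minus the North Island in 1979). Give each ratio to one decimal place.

the North Island in 1979: 10.8
the North Island in 2004: 27.1
Difference: +16.3

the North Island in 1979: 15.0 / 139.0 × 100 = 10.8
the North Island in 2004: 44.5 / 164.0 × 100 = 27.1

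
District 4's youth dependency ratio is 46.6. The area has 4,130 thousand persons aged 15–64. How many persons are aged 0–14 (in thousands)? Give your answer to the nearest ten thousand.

Aged 0–14: 1,920

Youth dependency ratio = youth / working-age × 100
46.6 = Y / 4,130 × 100
⇒ 1,920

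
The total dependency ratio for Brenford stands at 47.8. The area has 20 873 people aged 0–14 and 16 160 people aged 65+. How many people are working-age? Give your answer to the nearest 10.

Total dependency ratio = (youth + elderly) / working-age × 100
47.8 = (20 873 + 16 160) / W × 100
⇒ 77 470

Working-age: 77 470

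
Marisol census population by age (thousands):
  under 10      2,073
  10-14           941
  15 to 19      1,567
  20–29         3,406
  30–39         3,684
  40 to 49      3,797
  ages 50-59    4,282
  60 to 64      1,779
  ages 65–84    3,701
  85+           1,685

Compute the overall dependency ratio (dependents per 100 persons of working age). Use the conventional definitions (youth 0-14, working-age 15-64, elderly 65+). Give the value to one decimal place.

Total dependency ratio: 45.4

0–14: 2,073 + 941 = 3,014
15–64: 1,567 + 3,406 + 3,684 + 3,797 + 4,282 + 1,779 = 18,515
65+: 3,701 + 1,685 = 5,386
Total dependency ratio = (3,014 + 5,386) / 18,515 × 100 = 8,400 / 18,515 × 100 = 45.4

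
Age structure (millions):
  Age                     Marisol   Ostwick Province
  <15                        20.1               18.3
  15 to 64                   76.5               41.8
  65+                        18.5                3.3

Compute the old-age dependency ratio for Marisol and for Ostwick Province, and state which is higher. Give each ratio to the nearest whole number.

Marisol: 24
Ostwick Province: 8
Higher: Marisol

Marisol: 18.5 / 76.5 × 100 = 24
Ostwick Province: 3.3 / 41.8 × 100 = 8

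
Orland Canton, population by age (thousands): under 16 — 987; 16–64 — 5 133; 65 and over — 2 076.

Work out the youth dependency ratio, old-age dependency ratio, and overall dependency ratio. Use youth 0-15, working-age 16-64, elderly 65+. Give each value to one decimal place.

Youth dependency ratio: 19.2
Old-age dependency ratio: 40.4
Total dependency ratio: 59.7

Youth dependency ratio = 987 / 5 133 × 100 = 19.2
Old-age dependency ratio = 2 076 / 5 133 × 100 = 40.4
Total dependency ratio = (987 + 2 076) / 5 133 × 100 = 3 063 / 5 133 × 100 = 59.7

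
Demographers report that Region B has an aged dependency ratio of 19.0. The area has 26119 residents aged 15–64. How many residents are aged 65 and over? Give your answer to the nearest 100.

Aged 65 and over: 5000

Old-age dependency ratio = elderly / working-age × 100
19.0 = E / 26119 × 100
⇒ 5000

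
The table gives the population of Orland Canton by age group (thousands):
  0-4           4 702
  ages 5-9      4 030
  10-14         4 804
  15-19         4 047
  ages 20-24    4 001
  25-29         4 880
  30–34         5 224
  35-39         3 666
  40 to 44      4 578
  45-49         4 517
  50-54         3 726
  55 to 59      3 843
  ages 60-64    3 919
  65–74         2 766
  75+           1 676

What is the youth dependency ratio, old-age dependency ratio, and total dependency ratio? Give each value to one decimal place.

0–14: 4 702 + 4 030 + 4 804 = 13 536
15–64: 4 047 + 4 001 + 4 880 + 5 224 + 3 666 + 4 578 + 4 517 + 3 726 + 3 843 + 3 919 = 42 401
65+: 2 766 + 1 676 = 4 442
Youth dependency ratio = 13 536 / 42 401 × 100 = 31.9
Old-age dependency ratio = 4 442 / 42 401 × 100 = 10.5
Total dependency ratio = (13 536 + 4 442) / 42 401 × 100 = 17 978 / 42 401 × 100 = 42.4

Youth dependency ratio: 31.9
Old-age dependency ratio: 10.5
Total dependency ratio: 42.4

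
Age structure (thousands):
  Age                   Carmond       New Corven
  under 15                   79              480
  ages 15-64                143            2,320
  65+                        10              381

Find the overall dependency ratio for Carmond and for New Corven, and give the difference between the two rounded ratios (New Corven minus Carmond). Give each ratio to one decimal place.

Carmond: 62.2
New Corven: 37.1
Difference: -25.1

Carmond: (79 + 10) / 143 × 100 = 89 / 143 × 100 = 62.2
New Corven: (480 + 381) / 2,320 × 100 = 861 / 2,320 × 100 = 37.1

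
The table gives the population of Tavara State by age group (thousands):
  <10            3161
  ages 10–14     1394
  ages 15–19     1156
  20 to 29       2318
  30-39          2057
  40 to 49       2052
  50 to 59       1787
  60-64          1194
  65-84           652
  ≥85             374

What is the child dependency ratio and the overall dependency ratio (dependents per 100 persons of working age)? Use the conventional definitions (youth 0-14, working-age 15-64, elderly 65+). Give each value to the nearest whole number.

0–14: 3161 + 1394 = 4555
15–64: 1156 + 2318 + 2057 + 2052 + 1787 + 1194 = 10564
65+: 652 + 374 = 1026
Youth dependency ratio = 4555 / 10564 × 100 = 43
Total dependency ratio = (4555 + 1026) / 10564 × 100 = 5581 / 10564 × 100 = 53

Youth dependency ratio: 43
Total dependency ratio: 53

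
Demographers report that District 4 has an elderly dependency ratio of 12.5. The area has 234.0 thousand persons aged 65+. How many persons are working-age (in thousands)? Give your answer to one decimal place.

Old-age dependency ratio = elderly / working-age × 100
12.5 = 234.0 / W × 100
⇒ 1 872.0

Working-age: 1 872.0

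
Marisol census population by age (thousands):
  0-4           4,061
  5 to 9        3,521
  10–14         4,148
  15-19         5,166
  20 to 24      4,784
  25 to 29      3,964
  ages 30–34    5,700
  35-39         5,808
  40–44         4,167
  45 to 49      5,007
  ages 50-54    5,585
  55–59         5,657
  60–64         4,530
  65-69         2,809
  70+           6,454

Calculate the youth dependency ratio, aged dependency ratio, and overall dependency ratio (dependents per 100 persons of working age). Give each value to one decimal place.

0–14: 4,061 + 3,521 + 4,148 = 11,730
15–64: 5,166 + 4,784 + 3,964 + 5,700 + 5,808 + 4,167 + 5,007 + 5,585 + 5,657 + 4,530 = 50,368
65+: 2,809 + 6,454 = 9,263
Youth dependency ratio = 11,730 / 50,368 × 100 = 23.3
Old-age dependency ratio = 9,263 / 50,368 × 100 = 18.4
Total dependency ratio = (11,730 + 9,263) / 50,368 × 100 = 20,993 / 50,368 × 100 = 41.7

Youth dependency ratio: 23.3
Old-age dependency ratio: 18.4
Total dependency ratio: 41.7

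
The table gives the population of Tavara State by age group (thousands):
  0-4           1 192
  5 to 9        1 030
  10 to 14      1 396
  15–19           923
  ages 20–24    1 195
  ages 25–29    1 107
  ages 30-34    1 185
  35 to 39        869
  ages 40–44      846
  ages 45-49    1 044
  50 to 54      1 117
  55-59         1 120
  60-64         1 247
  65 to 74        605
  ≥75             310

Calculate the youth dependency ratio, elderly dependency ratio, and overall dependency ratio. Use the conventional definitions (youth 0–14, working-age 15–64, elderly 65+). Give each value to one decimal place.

Youth dependency ratio: 34.0
Old-age dependency ratio: 8.6
Total dependency ratio: 42.6

0–14: 1 192 + 1 030 + 1 396 = 3 618
15–64: 923 + 1 195 + 1 107 + 1 185 + 869 + 846 + 1 044 + 1 117 + 1 120 + 1 247 = 10 653
65+: 605 + 310 = 915
Youth dependency ratio = 3 618 / 10 653 × 100 = 34.0
Old-age dependency ratio = 915 / 10 653 × 100 = 8.6
Total dependency ratio = (3 618 + 915) / 10 653 × 100 = 4 533 / 10 653 × 100 = 42.6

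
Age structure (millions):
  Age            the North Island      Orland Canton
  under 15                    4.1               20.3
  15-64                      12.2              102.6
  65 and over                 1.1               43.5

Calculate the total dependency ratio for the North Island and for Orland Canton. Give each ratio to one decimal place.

the North Island: (4.1 + 1.1) / 12.2 × 100 = 5.2 / 12.2 × 100 = 42.6
Orland Canton: (20.3 + 43.5) / 102.6 × 100 = 63.8 / 102.6 × 100 = 62.2

the North Island: 42.6
Orland Canton: 62.2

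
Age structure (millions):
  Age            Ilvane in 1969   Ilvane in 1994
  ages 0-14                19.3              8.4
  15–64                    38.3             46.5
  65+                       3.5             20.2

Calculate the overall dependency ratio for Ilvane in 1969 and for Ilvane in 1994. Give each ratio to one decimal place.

Ilvane in 1969: 59.5
Ilvane in 1994: 61.5

Ilvane in 1969: (19.3 + 3.5) / 38.3 × 100 = 22.8 / 38.3 × 100 = 59.5
Ilvane in 1994: (8.4 + 20.2) / 46.5 × 100 = 28.6 / 46.5 × 100 = 61.5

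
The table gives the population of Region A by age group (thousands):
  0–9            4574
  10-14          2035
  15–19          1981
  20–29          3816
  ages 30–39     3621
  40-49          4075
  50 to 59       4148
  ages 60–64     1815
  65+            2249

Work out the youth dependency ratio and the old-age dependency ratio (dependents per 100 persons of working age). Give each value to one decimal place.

Youth dependency ratio: 34.0
Old-age dependency ratio: 11.6

0–14: 4574 + 2035 = 6609
15–64: 1981 + 3816 + 3621 + 4075 + 4148 + 1815 = 19456
65+: 2249
Youth dependency ratio = 6609 / 19456 × 100 = 34.0
Old-age dependency ratio = 2249 / 19456 × 100 = 11.6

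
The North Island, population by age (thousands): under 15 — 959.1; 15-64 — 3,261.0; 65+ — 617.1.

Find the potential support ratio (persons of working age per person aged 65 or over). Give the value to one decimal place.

Potential support ratio = 3,261.0 / 617.1 = 5.3

Potential support ratio: 5.3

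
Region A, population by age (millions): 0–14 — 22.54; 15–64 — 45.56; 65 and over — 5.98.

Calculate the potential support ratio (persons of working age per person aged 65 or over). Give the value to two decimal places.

Potential support ratio = 45.56 / 5.98 = 7.62

Potential support ratio: 7.62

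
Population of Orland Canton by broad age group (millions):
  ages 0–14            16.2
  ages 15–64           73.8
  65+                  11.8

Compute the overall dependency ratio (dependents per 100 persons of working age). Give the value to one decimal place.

Total dependency ratio = (16.2 + 11.8) / 73.8 × 100 = 28.0 / 73.8 × 100 = 37.9

Total dependency ratio: 37.9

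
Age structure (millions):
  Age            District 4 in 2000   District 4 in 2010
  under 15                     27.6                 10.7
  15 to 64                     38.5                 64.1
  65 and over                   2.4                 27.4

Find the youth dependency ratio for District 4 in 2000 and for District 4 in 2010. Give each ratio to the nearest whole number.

District 4 in 2000: 72
District 4 in 2010: 17

District 4 in 2000: 27.6 / 38.5 × 100 = 72
District 4 in 2010: 10.7 / 64.1 × 100 = 17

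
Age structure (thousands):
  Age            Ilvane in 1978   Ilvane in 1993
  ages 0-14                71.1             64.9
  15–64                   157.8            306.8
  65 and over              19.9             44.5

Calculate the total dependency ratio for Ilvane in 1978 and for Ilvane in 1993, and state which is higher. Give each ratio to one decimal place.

Ilvane in 1978: (71.1 + 19.9) / 157.8 × 100 = 91.0 / 157.8 × 100 = 57.7
Ilvane in 1993: (64.9 + 44.5) / 306.8 × 100 = 109.4 / 306.8 × 100 = 35.7

Ilvane in 1978: 57.7
Ilvane in 1993: 35.7
Higher: Ilvane in 1978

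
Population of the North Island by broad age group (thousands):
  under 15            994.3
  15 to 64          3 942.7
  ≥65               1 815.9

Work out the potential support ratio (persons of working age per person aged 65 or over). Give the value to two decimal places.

Potential support ratio: 2.17

Potential support ratio = 3 942.7 / 1 815.9 = 2.17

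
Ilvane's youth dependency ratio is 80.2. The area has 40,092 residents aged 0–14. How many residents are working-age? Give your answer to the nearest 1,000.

Working-age: 50,000

Youth dependency ratio = youth / working-age × 100
80.2 = 40,092 / W × 100
⇒ 50,000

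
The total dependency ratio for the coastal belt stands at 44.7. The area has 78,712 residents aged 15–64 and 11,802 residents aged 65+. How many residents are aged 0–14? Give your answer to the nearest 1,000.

Aged 0–14: 23,000

Total dependency ratio = (youth + elderly) / working-age × 100
44.7 = (Y + 11,802) / 78,712 × 100
⇒ 23,000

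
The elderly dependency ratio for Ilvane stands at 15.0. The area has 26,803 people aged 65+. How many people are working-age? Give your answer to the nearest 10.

Working-age: 178,690

Old-age dependency ratio = elderly / working-age × 100
15.0 = 26,803 / W × 100
⇒ 178,690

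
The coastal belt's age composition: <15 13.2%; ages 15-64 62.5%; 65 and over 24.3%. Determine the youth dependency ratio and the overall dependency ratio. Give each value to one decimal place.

Youth dependency ratio = 13.2 / 62.5 × 100 = 21.1
Total dependency ratio = (13.2 + 24.3) / 62.5 × 100 = 37.5 / 62.5 × 100 = 60.0

Youth dependency ratio: 21.1
Total dependency ratio: 60.0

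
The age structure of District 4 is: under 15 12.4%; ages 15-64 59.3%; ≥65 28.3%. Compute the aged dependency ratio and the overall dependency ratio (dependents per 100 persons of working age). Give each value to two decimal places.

Old-age dependency ratio = 28.3 / 59.3 × 100 = 47.72
Total dependency ratio = (12.4 + 28.3) / 59.3 × 100 = 40.7 / 59.3 × 100 = 68.63

Old-age dependency ratio: 47.72
Total dependency ratio: 68.63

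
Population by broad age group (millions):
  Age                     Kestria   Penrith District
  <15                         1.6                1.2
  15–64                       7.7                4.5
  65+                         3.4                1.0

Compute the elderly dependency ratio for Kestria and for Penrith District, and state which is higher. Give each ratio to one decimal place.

Kestria: 44.2
Penrith District: 22.2
Higher: Kestria

Kestria: 3.4 / 7.7 × 100 = 44.2
Penrith District: 1.0 / 4.5 × 100 = 22.2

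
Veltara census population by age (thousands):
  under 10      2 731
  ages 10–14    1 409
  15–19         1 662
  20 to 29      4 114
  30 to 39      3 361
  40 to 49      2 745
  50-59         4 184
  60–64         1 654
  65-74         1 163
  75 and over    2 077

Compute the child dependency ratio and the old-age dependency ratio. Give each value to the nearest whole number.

0–14: 2 731 + 1 409 = 4 140
15–64: 1 662 + 4 114 + 3 361 + 2 745 + 4 184 + 1 654 = 17 720
65+: 1 163 + 2 077 = 3 240
Youth dependency ratio = 4 140 / 17 720 × 100 = 23
Old-age dependency ratio = 3 240 / 17 720 × 100 = 18

Youth dependency ratio: 23
Old-age dependency ratio: 18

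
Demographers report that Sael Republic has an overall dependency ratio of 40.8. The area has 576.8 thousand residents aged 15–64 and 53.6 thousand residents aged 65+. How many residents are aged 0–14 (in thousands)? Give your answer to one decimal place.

Total dependency ratio = (youth + elderly) / working-age × 100
40.8 = (Y + 53.6) / 576.8 × 100
⇒ 181.7

Aged 0–14: 181.7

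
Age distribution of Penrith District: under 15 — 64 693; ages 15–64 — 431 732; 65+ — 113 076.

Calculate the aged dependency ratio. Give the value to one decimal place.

Old-age dependency ratio: 26.2

Old-age dependency ratio = 113 076 / 431 732 × 100 = 26.2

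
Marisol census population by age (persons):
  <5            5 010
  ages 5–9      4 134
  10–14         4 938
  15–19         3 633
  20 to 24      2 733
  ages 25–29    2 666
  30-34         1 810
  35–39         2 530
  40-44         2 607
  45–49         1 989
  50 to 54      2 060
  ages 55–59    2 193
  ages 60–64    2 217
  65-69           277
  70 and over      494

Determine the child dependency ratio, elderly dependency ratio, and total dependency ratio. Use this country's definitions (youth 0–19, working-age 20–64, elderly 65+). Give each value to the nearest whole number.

0–19: 5 010 + 4 134 + 4 938 + 3 633 = 17 715
20–64: 2 733 + 2 666 + 1 810 + 2 530 + 2 607 + 1 989 + 2 060 + 2 193 + 2 217 = 20 805
65+: 277 + 494 = 771
Youth dependency ratio = 17 715 / 20 805 × 100 = 85
Old-age dependency ratio = 771 / 20 805 × 100 = 4
Total dependency ratio = (17 715 + 771) / 20 805 × 100 = 18 486 / 20 805 × 100 = 89

Youth dependency ratio: 85
Old-age dependency ratio: 4
Total dependency ratio: 89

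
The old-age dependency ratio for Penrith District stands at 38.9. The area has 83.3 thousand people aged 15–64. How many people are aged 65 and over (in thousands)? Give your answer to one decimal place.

Old-age dependency ratio = elderly / working-age × 100
38.9 = E / 83.3 × 100
⇒ 32.4

Aged 65 and over: 32.4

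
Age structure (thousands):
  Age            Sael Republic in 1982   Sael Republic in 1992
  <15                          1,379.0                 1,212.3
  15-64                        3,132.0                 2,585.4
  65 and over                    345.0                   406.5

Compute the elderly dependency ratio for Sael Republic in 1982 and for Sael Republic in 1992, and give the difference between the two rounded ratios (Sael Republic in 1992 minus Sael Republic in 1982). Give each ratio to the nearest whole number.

Sael Republic in 1982: 11
Sael Republic in 1992: 16
Difference: +5

Sael Republic in 1982: 345.0 / 3,132.0 × 100 = 11
Sael Republic in 1992: 406.5 / 2,585.4 × 100 = 16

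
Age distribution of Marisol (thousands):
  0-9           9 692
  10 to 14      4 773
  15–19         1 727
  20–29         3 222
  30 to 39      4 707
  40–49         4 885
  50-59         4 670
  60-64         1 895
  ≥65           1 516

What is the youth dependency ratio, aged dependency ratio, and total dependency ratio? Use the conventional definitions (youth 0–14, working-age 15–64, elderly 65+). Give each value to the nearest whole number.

0–14: 9 692 + 4 773 = 14 465
15–64: 1 727 + 3 222 + 4 707 + 4 885 + 4 670 + 1 895 = 21 106
65+: 1 516
Youth dependency ratio = 14 465 / 21 106 × 100 = 69
Old-age dependency ratio = 1 516 / 21 106 × 100 = 7
Total dependency ratio = (14 465 + 1 516) / 21 106 × 100 = 15 981 / 21 106 × 100 = 76

Youth dependency ratio: 69
Old-age dependency ratio: 7
Total dependency ratio: 76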